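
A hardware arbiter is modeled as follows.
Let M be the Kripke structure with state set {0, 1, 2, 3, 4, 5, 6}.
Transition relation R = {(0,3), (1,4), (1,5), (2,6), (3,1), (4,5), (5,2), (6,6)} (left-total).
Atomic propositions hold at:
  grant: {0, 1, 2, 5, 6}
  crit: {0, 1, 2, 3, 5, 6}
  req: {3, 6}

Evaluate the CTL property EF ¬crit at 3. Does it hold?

Yes

Sat(¬crit) = {4}
EF ¬crit: least fixpoint, start Z0 = {4}, add states with some successor in Z. Z1 = {1, 4}; Z2 = {1, 3, 4}; Z3 = {0, 1, 3, 4}; fixed.
Sat(EF ¬crit) = {0, 1, 3, 4}
3 ∈ Sat(EF ¬crit) = {0, 1, 3, 4}, so the formula holds at 3.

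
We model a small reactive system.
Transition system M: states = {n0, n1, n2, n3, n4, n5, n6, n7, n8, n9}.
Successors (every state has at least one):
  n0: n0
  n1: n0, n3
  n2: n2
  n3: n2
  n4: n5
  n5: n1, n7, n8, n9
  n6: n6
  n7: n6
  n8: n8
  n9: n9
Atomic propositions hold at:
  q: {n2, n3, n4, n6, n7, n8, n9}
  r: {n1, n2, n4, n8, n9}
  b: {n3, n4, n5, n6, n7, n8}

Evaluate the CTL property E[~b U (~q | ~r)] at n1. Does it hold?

Yes

Sat(~b) = {n0, n1, n2, n9}
Sat(~q) = {n0, n1, n5}
Sat(~r) = {n0, n3, n5, n6, n7}
Sat(~q | ~r) = {n0, n1, n3, n5, n6, n7}
E[~b U (~q | ~r)]: least fixpoint, start Z0 = Sat((~q | ~r)) = {n0, n1, n3, n5, n6, n7}, add states in Sat(~b) with some successor in Z. Already a fixed point.
Sat(E[~b U (~q | ~r)]) = {n0, n1, n3, n5, n6, n7}
n1 ∈ Sat(E[~b U (~q | ~r)]) = {n0, n1, n3, n5, n6, n7}, so the formula holds at n1.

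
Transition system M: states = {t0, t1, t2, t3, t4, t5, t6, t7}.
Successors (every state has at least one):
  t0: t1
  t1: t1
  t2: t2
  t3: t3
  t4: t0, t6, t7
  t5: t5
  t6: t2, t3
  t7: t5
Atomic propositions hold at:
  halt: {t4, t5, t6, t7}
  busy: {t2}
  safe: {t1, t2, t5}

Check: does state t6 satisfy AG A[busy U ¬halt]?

No

Sat(¬halt) = {t0, t1, t2, t3}
A[busy U ¬halt]: least fixpoint, start Z0 = Sat(¬halt) = {t0, t1, t2, t3}, add states in Sat(busy) with every successor in Z. Already a fixed point.
Sat(A[busy U ¬halt]) = {t0, t1, t2, t3}
AG A[busy U ¬halt]: greatest fixpoint, start Z0 = {t0, t1, t2, t3}, keep only states in Sat with every successor in Z. Already a fixed point.
Sat(AG A[busy U ¬halt]) = {t0, t1, t2, t3}
t6 ∉ Sat(AG A[busy U ¬halt]) = {t0, t1, t2, t3}, so the formula does not hold at t6.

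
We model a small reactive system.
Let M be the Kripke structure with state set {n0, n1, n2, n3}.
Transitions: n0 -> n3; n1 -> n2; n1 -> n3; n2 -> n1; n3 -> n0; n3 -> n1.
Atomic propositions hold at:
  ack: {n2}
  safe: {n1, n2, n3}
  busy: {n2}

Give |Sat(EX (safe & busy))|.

Sat(safe & busy) = {n2}
Sat(EX (safe & busy)) = {s : some successor in {n2}} = {n1}
|Sat(EX (safe & busy))| = |{n1}| = 1.

1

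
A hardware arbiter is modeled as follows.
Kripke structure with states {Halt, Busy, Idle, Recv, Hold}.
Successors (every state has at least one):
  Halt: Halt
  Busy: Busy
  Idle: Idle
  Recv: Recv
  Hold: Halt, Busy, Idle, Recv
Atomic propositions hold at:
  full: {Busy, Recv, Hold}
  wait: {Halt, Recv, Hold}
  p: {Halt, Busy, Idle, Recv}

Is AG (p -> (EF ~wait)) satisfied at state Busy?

Yes

Sat(~wait) = {Busy, Idle}
EF ~wait: least fixpoint, start Z0 = {Busy, Idle}, add states with some successor in Z. Z1 = {Busy, Idle, Hold}; fixed.
Sat(EF ~wait) = {Busy, Idle, Hold}
Sat(p -> (EF ~wait)) = {Busy, Idle, Hold}
AG (p -> (EF ~wait)): greatest fixpoint, start Z0 = {Busy, Idle, Hold}, keep only states in Sat with every successor in Z. Z1 = {Busy, Idle}; fixed.
Sat(AG (p -> (EF ~wait))) = {Busy, Idle}
Busy ∈ Sat(AG (p -> (EF ~wait))) = {Busy, Idle}, so the formula holds at Busy.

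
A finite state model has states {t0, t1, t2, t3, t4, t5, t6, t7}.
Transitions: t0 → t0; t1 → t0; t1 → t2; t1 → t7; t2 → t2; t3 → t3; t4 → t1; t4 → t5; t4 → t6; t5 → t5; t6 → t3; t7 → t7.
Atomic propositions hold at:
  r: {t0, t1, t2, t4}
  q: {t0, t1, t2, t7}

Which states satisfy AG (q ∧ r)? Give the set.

{t0, t2}

Sat(q ∧ r) = {t0, t1, t2}
AG (q ∧ r): greatest fixpoint, start Z0 = {t0, t1, t2}, keep only states in Sat with every successor in Z. Z1 = {t0, t2}; fixed.
Sat(AG (q ∧ r)) = {t0, t2}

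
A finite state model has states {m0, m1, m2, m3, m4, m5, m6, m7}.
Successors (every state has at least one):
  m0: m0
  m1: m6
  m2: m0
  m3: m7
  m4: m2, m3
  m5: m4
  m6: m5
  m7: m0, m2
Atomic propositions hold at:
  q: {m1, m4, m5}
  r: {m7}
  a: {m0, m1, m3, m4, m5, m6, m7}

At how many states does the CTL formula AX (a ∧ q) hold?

Sat(a ∧ q) = {m1, m4, m5}
Sat(AX (a ∧ q)) = {s : every successor in {m1, m4, m5}} = {m5, m6}
|Sat(AX (a ∧ q))| = |{m5, m6}| = 2.

2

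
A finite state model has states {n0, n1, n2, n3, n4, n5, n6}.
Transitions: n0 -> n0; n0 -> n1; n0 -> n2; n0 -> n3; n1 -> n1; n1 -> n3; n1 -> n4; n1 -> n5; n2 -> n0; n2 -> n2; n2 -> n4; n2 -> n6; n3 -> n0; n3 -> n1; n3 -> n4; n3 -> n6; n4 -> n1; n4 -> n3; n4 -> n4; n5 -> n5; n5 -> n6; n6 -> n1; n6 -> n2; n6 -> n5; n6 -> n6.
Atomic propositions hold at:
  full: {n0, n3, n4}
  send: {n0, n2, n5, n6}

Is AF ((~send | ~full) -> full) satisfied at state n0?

Sat(~send) = {n1, n3, n4}
Sat(~full) = {n1, n2, n5, n6}
Sat(~send | ~full) = {n1, n2, n3, n4, n5, n6}
Sat((~send | ~full) -> full) = {n0, n3, n4}
AF ((~send | ~full) -> full): least fixpoint, start Z0 = {n0, n3, n4}, add states with every successor in Z. Already a fixed point.
Sat(AF ((~send | ~full) -> full)) = {n0, n3, n4}
n0 ∈ Sat(AF ((~send | ~full) -> full)) = {n0, n3, n4}, so the formula holds at n0.

Yes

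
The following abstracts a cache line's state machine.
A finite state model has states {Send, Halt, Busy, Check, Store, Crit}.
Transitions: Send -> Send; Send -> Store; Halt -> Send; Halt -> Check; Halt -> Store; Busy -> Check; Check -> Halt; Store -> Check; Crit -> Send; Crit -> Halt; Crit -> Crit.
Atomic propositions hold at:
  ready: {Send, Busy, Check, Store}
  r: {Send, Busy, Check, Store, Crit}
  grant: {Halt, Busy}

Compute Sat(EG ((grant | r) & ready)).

Sat(grant | r) = {Send, Halt, Busy, Check, Store, Crit}
Sat((grant | r) & ready) = {Send, Busy, Check, Store}
EG ((grant | r) & ready): greatest fixpoint, start Z0 = {Send, Busy, Check, Store}, keep only states in Sat with some successor in Z. Z1 = {Send, Busy, Store}; Z2 = {Send}; fixed.
Sat(EG ((grant | r) & ready)) = {Send}

{Send}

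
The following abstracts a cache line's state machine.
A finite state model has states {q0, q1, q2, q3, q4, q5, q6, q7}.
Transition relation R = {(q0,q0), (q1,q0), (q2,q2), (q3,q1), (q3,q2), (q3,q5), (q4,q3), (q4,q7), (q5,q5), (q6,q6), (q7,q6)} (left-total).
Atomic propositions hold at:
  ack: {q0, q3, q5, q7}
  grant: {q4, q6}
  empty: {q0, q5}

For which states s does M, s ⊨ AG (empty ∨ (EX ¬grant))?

Sat(¬grant) = {q0, q1, q2, q3, q5, q7}
Sat(EX ¬grant) = {s : some successor in {q0, q1, q2, q3, q5, q7}} = {q0, q1, q2, q3, q4, q5}
Sat(empty ∨ (EX ¬grant)) = {q0, q1, q2, q3, q4, q5}
AG (empty ∨ (EX ¬grant)): greatest fixpoint, start Z0 = {q0, q1, q2, q3, q4, q5}, keep only states in Sat with every successor in Z. Z1 = {q0, q1, q2, q3, q5}; fixed.
Sat(AG (empty ∨ (EX ¬grant))) = {q0, q1, q2, q3, q5}

{q0, q1, q2, q3, q5}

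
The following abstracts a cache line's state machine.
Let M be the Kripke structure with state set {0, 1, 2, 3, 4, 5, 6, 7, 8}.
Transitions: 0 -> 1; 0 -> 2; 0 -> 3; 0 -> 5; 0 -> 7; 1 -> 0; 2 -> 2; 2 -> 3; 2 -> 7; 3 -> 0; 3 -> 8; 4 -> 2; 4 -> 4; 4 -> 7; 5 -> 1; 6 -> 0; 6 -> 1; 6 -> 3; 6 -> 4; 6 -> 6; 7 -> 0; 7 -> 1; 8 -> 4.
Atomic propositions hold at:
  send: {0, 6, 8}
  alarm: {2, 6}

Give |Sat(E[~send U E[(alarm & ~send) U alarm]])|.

3

Sat(~send) = {1, 2, 3, 4, 5, 7}
Sat(alarm & ~send) = {2}
E[(alarm & ~send) U alarm]: least fixpoint, start Z0 = Sat(alarm) = {2, 6}, add states in Sat(alarm & ~send) with some successor in Z. Already a fixed point.
Sat(E[(alarm & ~send) U alarm]) = {2, 6}
E[~send U E[(alarm & ~send) U alarm]]: least fixpoint, start Z0 = Sat(E[(alarm & ~send) U alarm]) = {2, 6}, add states in Sat(~send) with some successor in Z. Z1 = {2, 4, 6}; fixed.
Sat(E[~send U E[(alarm & ~send) U alarm]]) = {2, 4, 6}
|Sat(E[~send U E[(alarm & ~send) U alarm]])| = |{2, 4, 6}| = 3.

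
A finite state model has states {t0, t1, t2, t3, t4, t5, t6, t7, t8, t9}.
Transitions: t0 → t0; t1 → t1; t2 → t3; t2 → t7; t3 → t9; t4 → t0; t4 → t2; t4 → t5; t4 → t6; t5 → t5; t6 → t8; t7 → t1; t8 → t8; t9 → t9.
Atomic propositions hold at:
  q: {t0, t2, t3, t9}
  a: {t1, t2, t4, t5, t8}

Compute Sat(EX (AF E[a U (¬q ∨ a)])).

Sat(¬q) = {t1, t4, t5, t6, t7, t8}
Sat(¬q ∨ a) = {t1, t2, t4, t5, t6, t7, t8}
E[a U (¬q ∨ a)]: least fixpoint, start Z0 = Sat((¬q ∨ a)) = {t1, t2, t4, t5, t6, t7, t8}, add states in Sat(a) with some successor in Z. Already a fixed point.
Sat(E[a U (¬q ∨ a)]) = {t1, t2, t4, t5, t6, t7, t8}
AF E[a U (¬q ∨ a)]: least fixpoint, start Z0 = {t1, t2, t4, t5, t6, t7, t8}, add states with every successor in Z. Already a fixed point.
Sat(AF E[a U (¬q ∨ a)]) = {t1, t2, t4, t5, t6, t7, t8}
Sat(EX (AF E[a U (¬q ∨ a)])) = {s : some successor in {t1, t2, t4, t5, t6, t7, t8}} = {t1, t2, t4, t5, t6, t7, t8}

{t1, t2, t4, t5, t6, t7, t8}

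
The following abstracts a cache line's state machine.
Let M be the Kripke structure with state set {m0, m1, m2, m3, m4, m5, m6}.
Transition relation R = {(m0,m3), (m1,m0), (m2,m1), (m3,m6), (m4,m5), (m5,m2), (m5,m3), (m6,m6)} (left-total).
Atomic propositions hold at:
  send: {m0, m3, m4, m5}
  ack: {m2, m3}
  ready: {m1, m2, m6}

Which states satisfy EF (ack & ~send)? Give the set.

Sat(~send) = {m1, m2, m6}
Sat(ack & ~send) = {m2}
EF (ack & ~send): least fixpoint, start Z0 = {m2}, add states with some successor in Z. Z1 = {m2, m5}; Z2 = {m2, m4, m5}; fixed.
Sat(EF (ack & ~send)) = {m2, m4, m5}

{m2, m4, m5}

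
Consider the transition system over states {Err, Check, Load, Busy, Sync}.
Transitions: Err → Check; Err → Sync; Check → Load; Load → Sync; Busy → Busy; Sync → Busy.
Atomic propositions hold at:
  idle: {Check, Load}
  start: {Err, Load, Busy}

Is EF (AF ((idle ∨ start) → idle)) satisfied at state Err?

Sat(idle ∨ start) = {Err, Check, Load, Busy}
Sat((idle ∨ start) → idle) = {Check, Load, Sync}
AF ((idle ∨ start) → idle): least fixpoint, start Z0 = {Check, Load, Sync}, add states with every successor in Z. Z1 = {Err, Check, Load, Sync}; fixed.
Sat(AF ((idle ∨ start) → idle)) = {Err, Check, Load, Sync}
EF (AF ((idle ∨ start) → idle)): least fixpoint, start Z0 = {Err, Check, Load, Sync}, add states with some successor in Z. Already a fixed point.
Sat(EF (AF ((idle ∨ start) → idle))) = {Err, Check, Load, Sync}
Err ∈ Sat(EF (AF ((idle ∨ start) → idle))) = {Err, Check, Load, Sync}, so the formula holds at Err.

Yes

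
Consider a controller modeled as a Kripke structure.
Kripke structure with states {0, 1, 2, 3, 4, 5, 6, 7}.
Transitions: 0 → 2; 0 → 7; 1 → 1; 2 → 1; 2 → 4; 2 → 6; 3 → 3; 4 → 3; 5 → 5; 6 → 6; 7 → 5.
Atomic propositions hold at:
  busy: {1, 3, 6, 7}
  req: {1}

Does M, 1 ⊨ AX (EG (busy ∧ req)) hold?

Sat(busy ∧ req) = {1}
EG (busy ∧ req): greatest fixpoint, start Z0 = {1}, keep only states in Sat with some successor in Z. Already a fixed point.
Sat(EG (busy ∧ req)) = {1}
Sat(AX (EG (busy ∧ req))) = {s : every successor in {1}} = {1}
1 ∈ Sat(AX (EG (busy ∧ req))) = {1}, so the formula holds at 1.

Yes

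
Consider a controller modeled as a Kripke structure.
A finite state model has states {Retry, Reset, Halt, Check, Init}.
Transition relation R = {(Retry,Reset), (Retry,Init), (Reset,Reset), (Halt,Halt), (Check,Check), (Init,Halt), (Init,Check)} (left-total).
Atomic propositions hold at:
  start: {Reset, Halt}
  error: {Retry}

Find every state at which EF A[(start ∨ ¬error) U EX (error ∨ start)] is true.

{Retry, Reset, Halt, Init}

Sat(¬error) = {Reset, Halt, Check, Init}
Sat(start ∨ ¬error) = {Reset, Halt, Check, Init}
Sat(error ∨ start) = {Retry, Reset, Halt}
Sat(EX (error ∨ start)) = {s : some successor in {Retry, Reset, Halt}} = {Retry, Reset, Halt, Init}
A[(start ∨ ¬error) U EX (error ∨ start)]: least fixpoint, start Z0 = Sat(EX (error ∨ start)) = {Retry, Reset, Halt, Init}, add states in Sat(start ∨ ¬error) with every successor in Z. Already a fixed point.
Sat(A[(start ∨ ¬error) U EX (error ∨ start)]) = {Retry, Reset, Halt, Init}
EF A[(start ∨ ¬error) U EX (error ∨ start)]: least fixpoint, start Z0 = {Retry, Reset, Halt, Init}, add states with some successor in Z. Already a fixed point.
Sat(EF A[(start ∨ ¬error) U EX (error ∨ start)]) = {Retry, Reset, Halt, Init}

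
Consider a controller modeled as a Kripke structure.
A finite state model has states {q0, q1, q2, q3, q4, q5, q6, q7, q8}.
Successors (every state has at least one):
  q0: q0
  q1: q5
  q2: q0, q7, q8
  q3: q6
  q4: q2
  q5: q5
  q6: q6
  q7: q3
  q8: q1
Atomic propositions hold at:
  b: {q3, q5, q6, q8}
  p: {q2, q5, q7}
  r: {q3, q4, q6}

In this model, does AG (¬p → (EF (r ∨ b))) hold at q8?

Sat(¬p) = {q0, q1, q3, q4, q6, q8}
Sat(r ∨ b) = {q3, q4, q5, q6, q8}
EF (r ∨ b): least fixpoint, start Z0 = {q3, q4, q5, q6, q8}, add states with some successor in Z. Z1 = {q1, q2, q3, q4, q5, q6, q7, q8}; fixed.
Sat(EF (r ∨ b)) = {q1, q2, q3, q4, q5, q6, q7, q8}
Sat(¬p → (EF (r ∨ b))) = {q1, q2, q3, q4, q5, q6, q7, q8}
AG (¬p → (EF (r ∨ b))): greatest fixpoint, start Z0 = {q1, q2, q3, q4, q5, q6, q7, q8}, keep only states in Sat with every successor in Z. Z1 = {q1, q3, q4, q5, q6, q7, q8}; Z2 = {q1, q3, q5, q6, q7, q8}; fixed.
Sat(AG (¬p → (EF (r ∨ b)))) = {q1, q3, q5, q6, q7, q8}
q8 ∈ Sat(AG (¬p → (EF (r ∨ b)))) = {q1, q3, q5, q6, q7, q8}, so the formula holds at q8.

Yes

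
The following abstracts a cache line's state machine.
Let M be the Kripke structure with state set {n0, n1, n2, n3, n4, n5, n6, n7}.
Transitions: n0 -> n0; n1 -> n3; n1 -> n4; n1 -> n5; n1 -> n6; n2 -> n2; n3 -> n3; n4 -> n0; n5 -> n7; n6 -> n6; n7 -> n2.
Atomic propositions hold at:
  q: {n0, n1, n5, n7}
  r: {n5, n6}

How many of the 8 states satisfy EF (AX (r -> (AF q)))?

7

AF q: least fixpoint, start Z0 = {n0, n1, n5, n7}, add states with every successor in Z. Z1 = {n0, n1, n4, n5, n7}; fixed.
Sat(AF q) = {n0, n1, n4, n5, n7}
Sat(r -> (AF q)) = {n0, n1, n2, n3, n4, n5, n7}
Sat(AX (r -> (AF q))) = {s : every successor in {n0, n1, n2, n3, n4, n5, n7}} = {n0, n2, n3, n4, n5, n7}
EF (AX (r -> (AF q))): least fixpoint, start Z0 = {n0, n2, n3, n4, n5, n7}, add states with some successor in Z. Z1 = {n0, n1, n2, n3, n4, n5, n7}; fixed.
Sat(EF (AX (r -> (AF q)))) = {n0, n1, n2, n3, n4, n5, n7}
|Sat(EF (AX (r -> (AF q))))| = |{n0, n1, n2, n3, n4, n5, n7}| = 7.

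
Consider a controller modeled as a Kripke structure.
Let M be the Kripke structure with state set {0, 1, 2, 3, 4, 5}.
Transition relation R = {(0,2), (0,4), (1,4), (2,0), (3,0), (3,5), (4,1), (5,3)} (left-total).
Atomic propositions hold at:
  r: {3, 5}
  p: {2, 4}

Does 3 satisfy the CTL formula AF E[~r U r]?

Sat(~r) = {0, 1, 2, 4}
E[~r U r]: least fixpoint, start Z0 = Sat(r) = {3, 5}, add states in Sat(~r) with some successor in Z. Already a fixed point.
Sat(E[~r U r]) = {3, 5}
AF E[~r U r]: least fixpoint, start Z0 = {3, 5}, add states with every successor in Z. Already a fixed point.
Sat(AF E[~r U r]) = {3, 5}
3 ∈ Sat(AF E[~r U r]) = {3, 5}, so the formula holds at 3.

Yes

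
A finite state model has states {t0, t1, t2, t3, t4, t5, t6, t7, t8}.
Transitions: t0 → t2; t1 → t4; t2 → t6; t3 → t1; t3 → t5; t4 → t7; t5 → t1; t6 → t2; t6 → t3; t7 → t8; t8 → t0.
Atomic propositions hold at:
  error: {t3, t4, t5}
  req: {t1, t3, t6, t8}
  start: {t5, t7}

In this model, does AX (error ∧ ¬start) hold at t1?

Sat(¬start) = {t0, t1, t2, t3, t4, t6, t8}
Sat(error ∧ ¬start) = {t3, t4}
Sat(AX (error ∧ ¬start)) = {s : every successor in {t3, t4}} = {t1}
t1 ∈ Sat(AX (error ∧ ¬start)) = {t1}, so the formula holds at t1.

Yes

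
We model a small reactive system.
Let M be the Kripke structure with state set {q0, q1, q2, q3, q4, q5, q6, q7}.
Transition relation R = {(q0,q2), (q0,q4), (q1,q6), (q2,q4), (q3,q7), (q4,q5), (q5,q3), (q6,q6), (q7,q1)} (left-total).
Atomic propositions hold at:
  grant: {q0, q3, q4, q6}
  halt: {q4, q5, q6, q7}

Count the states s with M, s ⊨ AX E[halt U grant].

E[halt U grant]: least fixpoint, start Z0 = Sat(grant) = {q0, q3, q4, q6}, add states in Sat(halt) with some successor in Z. Z1 = {q0, q3, q4, q5, q6}; fixed.
Sat(E[halt U grant]) = {q0, q3, q4, q5, q6}
Sat(AX E[halt U grant]) = {s : every successor in {q0, q3, q4, q5, q6}} = {q1, q2, q4, q5, q6}
|Sat(AX E[halt U grant])| = |{q1, q2, q4, q5, q6}| = 5.

5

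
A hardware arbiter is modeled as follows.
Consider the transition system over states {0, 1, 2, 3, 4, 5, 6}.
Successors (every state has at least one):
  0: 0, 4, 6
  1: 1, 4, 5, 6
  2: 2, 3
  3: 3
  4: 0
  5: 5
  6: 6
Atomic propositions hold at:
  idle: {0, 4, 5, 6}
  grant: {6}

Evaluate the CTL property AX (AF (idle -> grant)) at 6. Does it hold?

Sat(idle -> grant) = {1, 2, 3, 6}
AF (idle -> grant): least fixpoint, start Z0 = {1, 2, 3, 6}, add states with every successor in Z. Already a fixed point.
Sat(AF (idle -> grant)) = {1, 2, 3, 6}
Sat(AX (AF (idle -> grant))) = {s : every successor in {1, 2, 3, 6}} = {2, 3, 6}
6 ∈ Sat(AX (AF (idle -> grant))) = {2, 3, 6}, so the formula holds at 6.

Yes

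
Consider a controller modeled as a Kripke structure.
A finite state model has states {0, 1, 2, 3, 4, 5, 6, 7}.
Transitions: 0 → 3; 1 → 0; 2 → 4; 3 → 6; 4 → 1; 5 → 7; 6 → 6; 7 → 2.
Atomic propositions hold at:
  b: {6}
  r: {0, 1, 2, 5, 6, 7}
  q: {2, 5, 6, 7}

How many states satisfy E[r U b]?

E[r U b]: least fixpoint, start Z0 = Sat(b) = {6}, add states in Sat(r) with some successor in Z. Already a fixed point.
Sat(E[r U b]) = {6}
|Sat(E[r U b])| = |{6}| = 1.

1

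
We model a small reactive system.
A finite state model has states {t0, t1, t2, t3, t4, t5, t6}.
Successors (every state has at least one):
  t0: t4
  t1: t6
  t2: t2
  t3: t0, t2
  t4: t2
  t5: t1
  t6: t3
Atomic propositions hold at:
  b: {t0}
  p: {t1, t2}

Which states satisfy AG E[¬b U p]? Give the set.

{t2, t4}

Sat(¬b) = {t1, t2, t3, t4, t5, t6}
E[¬b U p]: least fixpoint, start Z0 = Sat(p) = {t1, t2}, add states in Sat(¬b) with some successor in Z. Z1 = {t1, t2, t3, t4, t5}; Z2 = {t1, t2, t3, t4, t5, t6}; fixed.
Sat(E[¬b U p]) = {t1, t2, t3, t4, t5, t6}
AG E[¬b U p]: greatest fixpoint, start Z0 = {t1, t2, t3, t4, t5, t6}, keep only states in Sat with every successor in Z. Z1 = {t1, t2, t4, t5, t6}; Z2 = {t1, t2, t4, t5}; Z3 = {t2, t4, t5}; Z4 = {t2, t4}; fixed.
Sat(AG E[¬b U p]) = {t2, t4}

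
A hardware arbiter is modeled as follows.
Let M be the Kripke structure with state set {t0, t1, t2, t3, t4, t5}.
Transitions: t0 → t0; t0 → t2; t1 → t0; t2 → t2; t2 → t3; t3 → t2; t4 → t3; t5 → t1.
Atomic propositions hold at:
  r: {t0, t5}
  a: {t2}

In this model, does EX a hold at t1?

Sat(EX a) = {s : some successor in {t2}} = {t0, t2, t3}
t1 ∉ Sat(EX a) = {t0, t2, t3}, so the formula does not hold at t1.

No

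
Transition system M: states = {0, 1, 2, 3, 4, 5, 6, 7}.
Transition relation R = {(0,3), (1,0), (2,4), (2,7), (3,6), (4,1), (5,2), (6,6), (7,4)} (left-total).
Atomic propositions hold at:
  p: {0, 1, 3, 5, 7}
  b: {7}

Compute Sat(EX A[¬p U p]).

{0, 1, 2, 4, 5, 7}

Sat(¬p) = {2, 4, 6}
A[¬p U p]: least fixpoint, start Z0 = Sat(p) = {0, 1, 3, 5, 7}, add states in Sat(¬p) with every successor in Z. Z1 = {0, 1, 3, 4, 5, 7}; Z2 = {0, 1, 2, 3, 4, 5, 7}; fixed.
Sat(A[¬p U p]) = {0, 1, 2, 3, 4, 5, 7}
Sat(EX A[¬p U p]) = {s : some successor in {0, 1, 2, 3, 4, 5, 7}} = {0, 1, 2, 4, 5, 7}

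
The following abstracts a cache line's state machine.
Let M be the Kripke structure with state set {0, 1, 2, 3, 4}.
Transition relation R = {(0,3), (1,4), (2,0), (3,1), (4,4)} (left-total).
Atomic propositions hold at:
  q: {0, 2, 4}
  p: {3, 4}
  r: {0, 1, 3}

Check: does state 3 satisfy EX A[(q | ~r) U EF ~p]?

Yes

Sat(~r) = {2, 4}
Sat(q | ~r) = {0, 2, 4}
Sat(~p) = {0, 1, 2}
EF ~p: least fixpoint, start Z0 = {0, 1, 2}, add states with some successor in Z. Z1 = {0, 1, 2, 3}; fixed.
Sat(EF ~p) = {0, 1, 2, 3}
A[(q | ~r) U EF ~p]: least fixpoint, start Z0 = Sat(EF ~p) = {0, 1, 2, 3}, add states in Sat(q | ~r) with every successor in Z. Already a fixed point.
Sat(A[(q | ~r) U EF ~p]) = {0, 1, 2, 3}
Sat(EX A[(q | ~r) U EF ~p]) = {s : some successor in {0, 1, 2, 3}} = {0, 2, 3}
3 ∈ Sat(EX A[(q | ~r) U EF ~p]) = {0, 2, 3}, so the formula holds at 3.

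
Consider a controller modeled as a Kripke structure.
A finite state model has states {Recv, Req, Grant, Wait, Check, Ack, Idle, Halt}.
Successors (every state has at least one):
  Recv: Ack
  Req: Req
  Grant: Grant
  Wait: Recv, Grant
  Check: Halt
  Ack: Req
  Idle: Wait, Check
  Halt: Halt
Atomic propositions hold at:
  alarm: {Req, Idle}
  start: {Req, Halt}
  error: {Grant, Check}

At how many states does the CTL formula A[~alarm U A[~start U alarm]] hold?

4

Sat(~alarm) = {Recv, Grant, Wait, Check, Ack, Halt}
Sat(~start) = {Recv, Grant, Wait, Check, Ack, Idle}
A[~start U alarm]: least fixpoint, start Z0 = Sat(alarm) = {Req, Idle}, add states in Sat(~start) with every successor in Z. Z1 = {Req, Ack, Idle}; Z2 = {Recv, Req, Ack, Idle}; fixed.
Sat(A[~start U alarm]) = {Recv, Req, Ack, Idle}
A[~alarm U A[~start U alarm]]: least fixpoint, start Z0 = Sat(A[~start U alarm]) = {Recv, Req, Ack, Idle}, add states in Sat(~alarm) with every successor in Z. Already a fixed point.
Sat(A[~alarm U A[~start U alarm]]) = {Recv, Req, Ack, Idle}
|Sat(A[~alarm U A[~start U alarm]])| = |{Recv, Req, Ack, Idle}| = 4.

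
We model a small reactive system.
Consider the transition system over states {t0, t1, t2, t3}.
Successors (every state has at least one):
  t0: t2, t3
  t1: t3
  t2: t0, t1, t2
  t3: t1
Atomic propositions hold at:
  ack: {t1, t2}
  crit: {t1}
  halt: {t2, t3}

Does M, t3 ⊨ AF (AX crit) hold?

Yes

Sat(AX crit) = {s : every successor in {t1}} = {t3}
AF (AX crit): least fixpoint, start Z0 = {t3}, add states with every successor in Z. Z1 = {t1, t3}; fixed.
Sat(AF (AX crit)) = {t1, t3}
t3 ∈ Sat(AF (AX crit)) = {t1, t3}, so the formula holds at t3.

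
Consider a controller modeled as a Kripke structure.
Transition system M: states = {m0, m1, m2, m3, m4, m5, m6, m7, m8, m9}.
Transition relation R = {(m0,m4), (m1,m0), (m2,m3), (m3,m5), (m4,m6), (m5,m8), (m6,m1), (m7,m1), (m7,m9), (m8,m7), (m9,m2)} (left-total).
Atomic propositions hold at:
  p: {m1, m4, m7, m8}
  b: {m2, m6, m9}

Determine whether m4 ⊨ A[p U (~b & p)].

Yes

Sat(~b) = {m0, m1, m3, m4, m5, m7, m8}
Sat(~b & p) = {m1, m4, m7, m8}
A[p U (~b & p)]: least fixpoint, start Z0 = Sat((~b & p)) = {m1, m4, m7, m8}, add states in Sat(p) with every successor in Z. Already a fixed point.
Sat(A[p U (~b & p)]) = {m1, m4, m7, m8}
m4 ∈ Sat(A[p U (~b & p)]) = {m1, m4, m7, m8}, so the formula holds at m4.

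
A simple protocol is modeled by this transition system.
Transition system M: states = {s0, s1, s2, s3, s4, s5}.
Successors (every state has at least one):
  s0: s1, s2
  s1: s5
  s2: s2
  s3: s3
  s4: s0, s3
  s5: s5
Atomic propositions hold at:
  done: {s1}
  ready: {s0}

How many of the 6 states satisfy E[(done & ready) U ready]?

Sat(done & ready) = ∅
E[(done & ready) U ready]: least fixpoint, start Z0 = Sat(ready) = {s0}, add states in Sat(done & ready) with some successor in Z. Already a fixed point.
Sat(E[(done & ready) U ready]) = {s0}
|Sat(E[(done & ready) U ready])| = |{s0}| = 1.

1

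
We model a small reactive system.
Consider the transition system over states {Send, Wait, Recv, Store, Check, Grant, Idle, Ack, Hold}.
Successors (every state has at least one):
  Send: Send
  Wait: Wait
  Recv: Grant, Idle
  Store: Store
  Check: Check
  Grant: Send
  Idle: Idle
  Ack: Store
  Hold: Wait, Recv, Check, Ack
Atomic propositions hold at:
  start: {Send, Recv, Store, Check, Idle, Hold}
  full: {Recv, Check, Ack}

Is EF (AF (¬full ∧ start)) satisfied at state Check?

No

Sat(¬full) = {Send, Wait, Store, Grant, Idle, Hold}
Sat(¬full ∧ start) = {Send, Store, Idle, Hold}
AF (¬full ∧ start): least fixpoint, start Z0 = {Send, Store, Idle, Hold}, add states with every successor in Z. Z1 = {Send, Store, Grant, Idle, Ack, Hold}; Z2 = {Send, Recv, Store, Grant, Idle, Ack, Hold}; fixed.
Sat(AF (¬full ∧ start)) = {Send, Recv, Store, Grant, Idle, Ack, Hold}
EF (AF (¬full ∧ start)): least fixpoint, start Z0 = {Send, Recv, Store, Grant, Idle, Ack, Hold}, add states with some successor in Z. Already a fixed point.
Sat(EF (AF (¬full ∧ start))) = {Send, Recv, Store, Grant, Idle, Ack, Hold}
Check ∉ Sat(EF (AF (¬full ∧ start))) = {Send, Recv, Store, Grant, Idle, Ack, Hold}, so the formula does not hold at Check.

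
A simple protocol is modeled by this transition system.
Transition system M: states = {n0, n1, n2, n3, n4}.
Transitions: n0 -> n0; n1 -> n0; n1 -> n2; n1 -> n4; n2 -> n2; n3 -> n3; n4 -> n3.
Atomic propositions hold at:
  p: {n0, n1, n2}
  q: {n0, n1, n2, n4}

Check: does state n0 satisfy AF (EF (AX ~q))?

Sat(~q) = {n3}
Sat(AX ~q) = {s : every successor in {n3}} = {n3, n4}
EF (AX ~q): least fixpoint, start Z0 = {n3, n4}, add states with some successor in Z. Z1 = {n1, n3, n4}; fixed.
Sat(EF (AX ~q)) = {n1, n3, n4}
AF (EF (AX ~q)): least fixpoint, start Z0 = {n1, n3, n4}, add states with every successor in Z. Already a fixed point.
Sat(AF (EF (AX ~q))) = {n1, n3, n4}
n0 ∉ Sat(AF (EF (AX ~q))) = {n1, n3, n4}, so the formula does not hold at n0.

No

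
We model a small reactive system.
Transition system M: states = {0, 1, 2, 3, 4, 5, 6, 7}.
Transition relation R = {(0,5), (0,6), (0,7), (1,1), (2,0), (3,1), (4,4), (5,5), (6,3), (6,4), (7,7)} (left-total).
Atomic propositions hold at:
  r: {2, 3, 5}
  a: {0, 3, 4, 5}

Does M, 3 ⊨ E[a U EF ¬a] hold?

Yes

Sat(¬a) = {1, 2, 6, 7}
EF ¬a: least fixpoint, start Z0 = {1, 2, 6, 7}, add states with some successor in Z. Z1 = {0, 1, 2, 3, 6, 7}; fixed.
Sat(EF ¬a) = {0, 1, 2, 3, 6, 7}
E[a U EF ¬a]: least fixpoint, start Z0 = Sat(EF ¬a) = {0, 1, 2, 3, 6, 7}, add states in Sat(a) with some successor in Z. Already a fixed point.
Sat(E[a U EF ¬a]) = {0, 1, 2, 3, 6, 7}
3 ∈ Sat(E[a U EF ¬a]) = {0, 1, 2, 3, 6, 7}, so the formula holds at 3.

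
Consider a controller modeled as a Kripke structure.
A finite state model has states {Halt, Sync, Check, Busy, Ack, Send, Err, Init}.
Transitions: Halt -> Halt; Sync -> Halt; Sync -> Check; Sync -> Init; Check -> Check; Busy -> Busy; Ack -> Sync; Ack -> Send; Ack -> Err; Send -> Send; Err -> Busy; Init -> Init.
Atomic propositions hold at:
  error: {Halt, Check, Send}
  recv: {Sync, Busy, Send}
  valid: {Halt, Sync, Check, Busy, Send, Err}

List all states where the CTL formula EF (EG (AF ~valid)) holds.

{Sync, Ack, Init}

Sat(~valid) = {Ack, Init}
AF ~valid: least fixpoint, start Z0 = {Ack, Init}, add states with every successor in Z. Already a fixed point.
Sat(AF ~valid) = {Ack, Init}
EG (AF ~valid): greatest fixpoint, start Z0 = {Ack, Init}, keep only states in Sat with some successor in Z. Z1 = {Init}; fixed.
Sat(EG (AF ~valid)) = {Init}
EF (EG (AF ~valid)): least fixpoint, start Z0 = {Init}, add states with some successor in Z. Z1 = {Sync, Init}; Z2 = {Sync, Ack, Init}; fixed.
Sat(EF (EG (AF ~valid))) = {Sync, Ack, Init}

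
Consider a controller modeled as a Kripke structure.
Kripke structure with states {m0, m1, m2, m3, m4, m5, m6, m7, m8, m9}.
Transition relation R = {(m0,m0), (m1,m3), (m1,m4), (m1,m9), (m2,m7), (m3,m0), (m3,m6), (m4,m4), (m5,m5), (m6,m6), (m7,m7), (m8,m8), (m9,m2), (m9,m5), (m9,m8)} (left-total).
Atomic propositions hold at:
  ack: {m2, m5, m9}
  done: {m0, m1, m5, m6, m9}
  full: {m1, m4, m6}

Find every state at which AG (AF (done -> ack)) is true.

{m2, m4, m5, m7, m8, m9}

Sat(done -> ack) = {m2, m3, m4, m5, m7, m8, m9}
AF (done -> ack): least fixpoint, start Z0 = {m2, m3, m4, m5, m7, m8, m9}, add states with every successor in Z. Z1 = {m1, m2, m3, m4, m5, m7, m8, m9}; fixed.
Sat(AF (done -> ack)) = {m1, m2, m3, m4, m5, m7, m8, m9}
AG (AF (done -> ack)): greatest fixpoint, start Z0 = {m1, m2, m3, m4, m5, m7, m8, m9}, keep only states in Sat with every successor in Z. Z1 = {m1, m2, m4, m5, m7, m8, m9}; Z2 = {m2, m4, m5, m7, m8, m9}; fixed.
Sat(AG (AF (done -> ack))) = {m2, m4, m5, m7, m8, m9}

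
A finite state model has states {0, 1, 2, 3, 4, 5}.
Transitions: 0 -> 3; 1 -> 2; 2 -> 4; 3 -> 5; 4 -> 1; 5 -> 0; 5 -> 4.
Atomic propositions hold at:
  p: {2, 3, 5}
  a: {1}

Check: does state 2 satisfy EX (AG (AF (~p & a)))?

Sat(~p) = {0, 1, 4}
Sat(~p & a) = {1}
AF (~p & a): least fixpoint, start Z0 = {1}, add states with every successor in Z. Z1 = {1, 4}; Z2 = {1, 2, 4}; fixed.
Sat(AF (~p & a)) = {1, 2, 4}
AG (AF (~p & a)): greatest fixpoint, start Z0 = {1, 2, 4}, keep only states in Sat with every successor in Z. Already a fixed point.
Sat(AG (AF (~p & a))) = {1, 2, 4}
Sat(EX (AG (AF (~p & a)))) = {s : some successor in {1, 2, 4}} = {1, 2, 4, 5}
2 ∈ Sat(EX (AG (AF (~p & a)))) = {1, 2, 4, 5}, so the formula holds at 2.

Yes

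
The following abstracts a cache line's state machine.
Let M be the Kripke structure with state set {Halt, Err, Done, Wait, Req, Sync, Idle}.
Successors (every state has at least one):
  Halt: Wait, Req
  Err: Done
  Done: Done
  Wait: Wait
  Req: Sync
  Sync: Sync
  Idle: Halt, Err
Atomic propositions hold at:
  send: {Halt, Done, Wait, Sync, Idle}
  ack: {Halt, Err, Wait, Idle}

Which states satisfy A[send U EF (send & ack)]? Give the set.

Sat(send & ack) = {Halt, Wait, Idle}
EF (send & ack): least fixpoint, start Z0 = {Halt, Wait, Idle}, add states with some successor in Z. Already a fixed point.
Sat(EF (send & ack)) = {Halt, Wait, Idle}
A[send U EF (send & ack)]: least fixpoint, start Z0 = Sat(EF (send & ack)) = {Halt, Wait, Idle}, add states in Sat(send) with every successor in Z. Already a fixed point.
Sat(A[send U EF (send & ack)]) = {Halt, Wait, Idle}

{Halt, Wait, Idle}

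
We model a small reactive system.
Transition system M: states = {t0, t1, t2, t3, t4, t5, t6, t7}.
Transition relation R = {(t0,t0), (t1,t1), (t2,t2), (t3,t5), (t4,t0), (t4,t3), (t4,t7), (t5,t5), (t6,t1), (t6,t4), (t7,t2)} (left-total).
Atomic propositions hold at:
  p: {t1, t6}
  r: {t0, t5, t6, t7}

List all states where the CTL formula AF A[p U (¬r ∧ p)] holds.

{t1}

Sat(¬r) = {t1, t2, t3, t4}
Sat(¬r ∧ p) = {t1}
A[p U (¬r ∧ p)]: least fixpoint, start Z0 = Sat((¬r ∧ p)) = {t1}, add states in Sat(p) with every successor in Z. Already a fixed point.
Sat(A[p U (¬r ∧ p)]) = {t1}
AF A[p U (¬r ∧ p)]: least fixpoint, start Z0 = {t1}, add states with every successor in Z. Already a fixed point.
Sat(AF A[p U (¬r ∧ p)]) = {t1}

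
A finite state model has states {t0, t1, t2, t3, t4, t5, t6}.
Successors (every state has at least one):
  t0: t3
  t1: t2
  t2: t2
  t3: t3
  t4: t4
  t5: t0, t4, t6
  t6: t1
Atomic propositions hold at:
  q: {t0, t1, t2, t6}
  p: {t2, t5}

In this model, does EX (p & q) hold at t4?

No

Sat(p & q) = {t2}
Sat(EX (p & q)) = {s : some successor in {t2}} = {t1, t2}
t4 ∉ Sat(EX (p & q)) = {t1, t2}, so the formula does not hold at t4.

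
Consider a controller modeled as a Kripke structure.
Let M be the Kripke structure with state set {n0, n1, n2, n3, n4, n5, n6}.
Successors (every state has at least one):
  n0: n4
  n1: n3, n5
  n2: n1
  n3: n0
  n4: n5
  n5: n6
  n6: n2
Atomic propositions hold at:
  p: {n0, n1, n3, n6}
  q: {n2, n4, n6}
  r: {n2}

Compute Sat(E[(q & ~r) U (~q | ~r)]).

Sat(~r) = {n0, n1, n3, n4, n5, n6}
Sat(q & ~r) = {n4, n6}
Sat(~q) = {n0, n1, n3, n5}
Sat(~q | ~r) = {n0, n1, n3, n4, n5, n6}
E[(q & ~r) U (~q | ~r)]: least fixpoint, start Z0 = Sat((~q | ~r)) = {n0, n1, n3, n4, n5, n6}, add states in Sat(q & ~r) with some successor in Z. Already a fixed point.
Sat(E[(q & ~r) U (~q | ~r)]) = {n0, n1, n3, n4, n5, n6}

{n0, n1, n3, n4, n5, n6}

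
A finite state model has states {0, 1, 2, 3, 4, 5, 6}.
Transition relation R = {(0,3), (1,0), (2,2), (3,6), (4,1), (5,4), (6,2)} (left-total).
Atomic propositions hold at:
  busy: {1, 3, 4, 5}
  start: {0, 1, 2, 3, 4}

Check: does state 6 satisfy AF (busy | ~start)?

Sat(~start) = {5, 6}
Sat(busy | ~start) = {1, 3, 4, 5, 6}
AF (busy | ~start): least fixpoint, start Z0 = {1, 3, 4, 5, 6}, add states with every successor in Z. Z1 = {0, 1, 3, 4, 5, 6}; fixed.
Sat(AF (busy | ~start)) = {0, 1, 3, 4, 5, 6}
6 ∈ Sat(AF (busy | ~start)) = {0, 1, 3, 4, 5, 6}, so the formula holds at 6.

Yes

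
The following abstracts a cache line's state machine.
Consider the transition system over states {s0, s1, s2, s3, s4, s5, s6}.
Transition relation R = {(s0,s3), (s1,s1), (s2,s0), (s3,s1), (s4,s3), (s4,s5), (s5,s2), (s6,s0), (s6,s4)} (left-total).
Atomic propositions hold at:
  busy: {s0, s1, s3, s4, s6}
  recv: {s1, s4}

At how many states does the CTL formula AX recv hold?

Sat(AX recv) = {s : every successor in {s1, s4}} = {s1, s3}
|Sat(AX recv)| = |{s1, s3}| = 2.

2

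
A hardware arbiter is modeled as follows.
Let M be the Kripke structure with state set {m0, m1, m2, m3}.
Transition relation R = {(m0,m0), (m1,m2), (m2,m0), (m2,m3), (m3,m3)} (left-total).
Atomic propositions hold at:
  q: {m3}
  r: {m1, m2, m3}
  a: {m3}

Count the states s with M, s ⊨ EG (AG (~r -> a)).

1

Sat(~r) = {m0}
Sat(~r -> a) = {m1, m2, m3}
AG (~r -> a): greatest fixpoint, start Z0 = {m1, m2, m3}, keep only states in Sat with every successor in Z. Z1 = {m1, m3}; Z2 = {m3}; fixed.
Sat(AG (~r -> a)) = {m3}
EG (AG (~r -> a)): greatest fixpoint, start Z0 = {m3}, keep only states in Sat with some successor in Z. Already a fixed point.
Sat(EG (AG (~r -> a))) = {m3}
|Sat(EG (AG (~r -> a)))| = |{m3}| = 1.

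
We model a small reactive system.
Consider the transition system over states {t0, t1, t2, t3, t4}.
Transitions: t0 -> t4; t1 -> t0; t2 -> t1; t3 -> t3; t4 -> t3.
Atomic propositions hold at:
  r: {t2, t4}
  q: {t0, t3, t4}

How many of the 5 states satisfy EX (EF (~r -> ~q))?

3

Sat(~r) = {t0, t1, t3}
Sat(~q) = {t1, t2}
Sat(~r -> ~q) = {t1, t2, t4}
EF (~r -> ~q): least fixpoint, start Z0 = {t1, t2, t4}, add states with some successor in Z. Z1 = {t0, t1, t2, t4}; fixed.
Sat(EF (~r -> ~q)) = {t0, t1, t2, t4}
Sat(EX (EF (~r -> ~q))) = {s : some successor in {t0, t1, t2, t4}} = {t0, t1, t2}
|Sat(EX (EF (~r -> ~q)))| = |{t0, t1, t2}| = 3.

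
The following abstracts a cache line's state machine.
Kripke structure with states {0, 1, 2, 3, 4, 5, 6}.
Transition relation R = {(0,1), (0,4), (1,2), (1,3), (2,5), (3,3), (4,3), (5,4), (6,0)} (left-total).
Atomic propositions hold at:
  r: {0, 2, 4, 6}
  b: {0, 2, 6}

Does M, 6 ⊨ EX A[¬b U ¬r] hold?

Sat(¬b) = {1, 3, 4, 5}
Sat(¬r) = {1, 3, 5}
A[¬b U ¬r]: least fixpoint, start Z0 = Sat(¬r) = {1, 3, 5}, add states in Sat(¬b) with every successor in Z. Z1 = {1, 3, 4, 5}; fixed.
Sat(A[¬b U ¬r]) = {1, 3, 4, 5}
Sat(EX A[¬b U ¬r]) = {s : some successor in {1, 3, 4, 5}} = {0, 1, 2, 3, 4, 5}
6 ∉ Sat(EX A[¬b U ¬r]) = {0, 1, 2, 3, 4, 5}, so the formula does not hold at 6.

No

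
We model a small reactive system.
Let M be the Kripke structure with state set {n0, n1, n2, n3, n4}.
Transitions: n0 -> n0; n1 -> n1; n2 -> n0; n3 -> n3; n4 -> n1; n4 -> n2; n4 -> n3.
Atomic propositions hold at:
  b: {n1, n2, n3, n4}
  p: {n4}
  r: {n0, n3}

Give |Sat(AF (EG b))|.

3

EG b: greatest fixpoint, start Z0 = {n1, n2, n3, n4}, keep only states in Sat with some successor in Z. Z1 = {n1, n3, n4}; fixed.
Sat(EG b) = {n1, n3, n4}
AF (EG b): least fixpoint, start Z0 = {n1, n3, n4}, add states with every successor in Z. Already a fixed point.
Sat(AF (EG b)) = {n1, n3, n4}
|Sat(AF (EG b))| = |{n1, n3, n4}| = 3.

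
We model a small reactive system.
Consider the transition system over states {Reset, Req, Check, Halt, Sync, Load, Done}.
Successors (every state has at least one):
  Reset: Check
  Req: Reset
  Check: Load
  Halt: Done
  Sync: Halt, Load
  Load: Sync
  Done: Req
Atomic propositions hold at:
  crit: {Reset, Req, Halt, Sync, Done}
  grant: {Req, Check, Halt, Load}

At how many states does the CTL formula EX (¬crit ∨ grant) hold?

4

Sat(¬crit) = {Check, Load}
Sat(¬crit ∨ grant) = {Req, Check, Halt, Load}
Sat(EX (¬crit ∨ grant)) = {s : some successor in {Req, Check, Halt, Load}} = {Reset, Check, Sync, Done}
|Sat(EX (¬crit ∨ grant))| = |{Reset, Check, Sync, Done}| = 4.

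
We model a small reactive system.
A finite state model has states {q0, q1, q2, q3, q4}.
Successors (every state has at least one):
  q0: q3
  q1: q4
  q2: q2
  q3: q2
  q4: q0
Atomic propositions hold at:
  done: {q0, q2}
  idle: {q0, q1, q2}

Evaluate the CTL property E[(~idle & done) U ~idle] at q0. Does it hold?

Sat(~idle) = {q3, q4}
Sat(~idle & done) = ∅
E[(~idle & done) U ~idle]: least fixpoint, start Z0 = Sat(~idle) = {q3, q4}, add states in Sat(~idle & done) with some successor in Z. Already a fixed point.
Sat(E[(~idle & done) U ~idle]) = {q3, q4}
q0 ∉ Sat(E[(~idle & done) U ~idle]) = {q3, q4}, so the formula does not hold at q0.

No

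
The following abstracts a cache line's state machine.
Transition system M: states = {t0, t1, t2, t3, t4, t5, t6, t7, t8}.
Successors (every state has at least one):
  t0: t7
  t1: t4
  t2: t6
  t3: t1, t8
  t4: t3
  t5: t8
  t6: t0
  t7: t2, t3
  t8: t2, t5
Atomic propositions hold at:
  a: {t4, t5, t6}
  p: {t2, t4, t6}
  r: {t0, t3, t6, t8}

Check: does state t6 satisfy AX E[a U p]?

E[a U p]: least fixpoint, start Z0 = Sat(p) = {t2, t4, t6}, add states in Sat(a) with some successor in Z. Already a fixed point.
Sat(E[a U p]) = {t2, t4, t6}
Sat(AX E[a U p]) = {s : every successor in {t2, t4, t6}} = {t1, t2}
t6 ∉ Sat(AX E[a U p]) = {t1, t2}, so the formula does not hold at t6.

No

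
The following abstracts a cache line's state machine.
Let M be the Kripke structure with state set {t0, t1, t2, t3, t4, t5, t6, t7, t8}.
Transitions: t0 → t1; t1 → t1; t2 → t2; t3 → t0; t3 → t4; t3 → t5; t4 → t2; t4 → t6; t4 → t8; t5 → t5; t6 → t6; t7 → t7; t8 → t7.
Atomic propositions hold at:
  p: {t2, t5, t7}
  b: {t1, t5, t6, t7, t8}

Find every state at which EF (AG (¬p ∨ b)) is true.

Sat(¬p) = {t0, t1, t3, t4, t6, t8}
Sat(¬p ∨ b) = {t0, t1, t3, t4, t5, t6, t7, t8}
AG (¬p ∨ b): greatest fixpoint, start Z0 = {t0, t1, t3, t4, t5, t6, t7, t8}, keep only states in Sat with every successor in Z. Z1 = {t0, t1, t3, t5, t6, t7, t8}; Z2 = {t0, t1, t5, t6, t7, t8}; fixed.
Sat(AG (¬p ∨ b)) = {t0, t1, t5, t6, t7, t8}
EF (AG (¬p ∨ b)): least fixpoint, start Z0 = {t0, t1, t5, t6, t7, t8}, add states with some successor in Z. Z1 = {t0, t1, t3, t4, t5, t6, t7, t8}; fixed.
Sat(EF (AG (¬p ∨ b))) = {t0, t1, t3, t4, t5, t6, t7, t8}

{t0, t1, t3, t4, t5, t6, t7, t8}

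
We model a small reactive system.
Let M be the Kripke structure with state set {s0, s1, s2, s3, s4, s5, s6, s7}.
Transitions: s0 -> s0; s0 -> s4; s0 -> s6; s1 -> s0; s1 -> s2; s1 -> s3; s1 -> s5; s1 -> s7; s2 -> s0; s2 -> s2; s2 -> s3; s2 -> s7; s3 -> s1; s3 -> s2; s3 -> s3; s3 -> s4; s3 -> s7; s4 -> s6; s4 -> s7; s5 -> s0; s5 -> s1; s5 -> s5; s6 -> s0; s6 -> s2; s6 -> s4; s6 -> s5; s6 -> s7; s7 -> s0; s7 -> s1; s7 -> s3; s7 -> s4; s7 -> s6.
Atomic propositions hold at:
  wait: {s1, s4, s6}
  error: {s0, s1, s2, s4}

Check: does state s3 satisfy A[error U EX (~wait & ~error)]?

Sat(~wait) = {s0, s2, s3, s5, s7}
Sat(~error) = {s3, s5, s6, s7}
Sat(~wait & ~error) = {s3, s5, s7}
Sat(EX (~wait & ~error)) = {s : some successor in {s3, s5, s7}} = {s1, s2, s3, s4, s5, s6, s7}
A[error U EX (~wait & ~error)]: least fixpoint, start Z0 = Sat(EX (~wait & ~error)) = {s1, s2, s3, s4, s5, s6, s7}, add states in Sat(error) with every successor in Z. Already a fixed point.
Sat(A[error U EX (~wait & ~error)]) = {s1, s2, s3, s4, s5, s6, s7}
s3 ∈ Sat(A[error U EX (~wait & ~error)]) = {s1, s2, s3, s4, s5, s6, s7}, so the formula holds at s3.

Yes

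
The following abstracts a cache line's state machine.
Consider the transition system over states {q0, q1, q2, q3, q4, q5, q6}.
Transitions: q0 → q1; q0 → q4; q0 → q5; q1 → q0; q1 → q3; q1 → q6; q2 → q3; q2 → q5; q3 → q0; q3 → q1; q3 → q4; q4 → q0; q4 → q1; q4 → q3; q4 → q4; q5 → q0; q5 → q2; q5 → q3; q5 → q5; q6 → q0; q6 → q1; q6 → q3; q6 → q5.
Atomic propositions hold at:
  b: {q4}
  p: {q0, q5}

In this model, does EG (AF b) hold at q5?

No

AF b: least fixpoint, start Z0 = {q4}, add states with every successor in Z. Already a fixed point.
Sat(AF b) = {q4}
EG (AF b): greatest fixpoint, start Z0 = {q4}, keep only states in Sat with some successor in Z. Already a fixed point.
Sat(EG (AF b)) = {q4}
q5 ∉ Sat(EG (AF b)) = {q4}, so the formula does not hold at q5.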